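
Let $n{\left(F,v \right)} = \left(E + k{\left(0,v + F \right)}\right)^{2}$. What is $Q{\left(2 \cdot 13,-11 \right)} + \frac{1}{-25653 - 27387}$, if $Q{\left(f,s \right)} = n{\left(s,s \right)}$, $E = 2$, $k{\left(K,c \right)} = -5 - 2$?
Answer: $\frac{1325999}{53040} \approx 25.0$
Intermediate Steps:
$k{\left(K,c \right)} = -7$ ($k{\left(K,c \right)} = -5 - 2 = -7$)
$n{\left(F,v \right)} = 25$ ($n{\left(F,v \right)} = \left(2 - 7\right)^{2} = \left(-5\right)^{2} = 25$)
$Q{\left(f,s \right)} = 25$
$Q{\left(2 \cdot 13,-11 \right)} + \frac{1}{-25653 - 27387} = 25 + \frac{1}{-25653 - 27387} = 25 + \frac{1}{-53040} = 25 - \frac{1}{53040} = \frac{1325999}{53040}$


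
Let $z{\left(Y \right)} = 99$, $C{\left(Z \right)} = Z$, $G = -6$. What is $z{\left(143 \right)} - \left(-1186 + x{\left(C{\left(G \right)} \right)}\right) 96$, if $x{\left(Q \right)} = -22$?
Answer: $116067$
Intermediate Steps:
$z{\left(143 \right)} - \left(-1186 + x{\left(C{\left(G \right)} \right)}\right) 96 = 99 - \left(-1186 - 22\right) 96 = 99 - \left(-1208\right) 96 = 99 - -115968 = 99 + 115968 = 116067$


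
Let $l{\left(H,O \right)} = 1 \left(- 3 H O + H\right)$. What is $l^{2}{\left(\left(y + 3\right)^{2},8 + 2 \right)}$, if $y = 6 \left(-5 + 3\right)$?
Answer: $5517801$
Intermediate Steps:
$y = -12$ ($y = 6 \left(-2\right) = -12$)
$l{\left(H,O \right)} = H - 3 H O$ ($l{\left(H,O \right)} = 1 \left(- 3 H O + H\right) = 1 \left(H - 3 H O\right) = H - 3 H O$)
$l^{2}{\left(\left(y + 3\right)^{2},8 + 2 \right)} = \left(\left(-12 + 3\right)^{2} \left(1 - 3 \left(8 + 2\right)\right)\right)^{2} = \left(\left(-9\right)^{2} \left(1 - 30\right)\right)^{2} = \left(81 \left(1 - 30\right)\right)^{2} = \left(81 \left(-29\right)\right)^{2} = \left(-2349\right)^{2} = 5517801$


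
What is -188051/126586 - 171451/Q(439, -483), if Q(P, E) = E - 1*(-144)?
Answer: 21639546997/42912654 ≈ 504.27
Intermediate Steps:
Q(P, E) = 144 + E (Q(P, E) = E + 144 = 144 + E)
-188051/126586 - 171451/Q(439, -483) = -188051/126586 - 171451/(144 - 483) = -188051*1/126586 - 171451/(-339) = -188051/126586 - 171451*(-1/339) = -188051/126586 + 171451/339 = 21639546997/42912654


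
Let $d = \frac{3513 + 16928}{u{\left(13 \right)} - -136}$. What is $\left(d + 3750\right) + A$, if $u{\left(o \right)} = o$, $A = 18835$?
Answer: $\frac{3385606}{149} \approx 22722.0$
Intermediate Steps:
$d = \frac{20441}{149}$ ($d = \frac{3513 + 16928}{13 - -136} = \frac{20441}{13 + 136} = \frac{20441}{149} \approx 137.19$)
$\left(d + 3750\right) + A = \left(\frac{20441}{149} + 3750\right) + 18835 = \frac{579191}{149} + 18835 = \frac{3385606}{149}$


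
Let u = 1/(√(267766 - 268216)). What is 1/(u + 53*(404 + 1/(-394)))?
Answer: 747875778750/16013415572093243 + 1164270*I*√2/16013415572093243 ≈ 4.6703e-5 + 1.0282e-10*I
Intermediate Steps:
u = -I*√2/30 (u = 1/(√(-450)) = 1/(15*I*√2) = -I*√2/30 ≈ -0.04714*I)
1/(u + 53*(404 + 1/(-394))) = 1/(-I*√2/30 + 53*(404 + 1/(-394))) = 1/(-I*√2/30 + 53*(404 - 1/394)) = 1/(-I*√2/30 + 53*(159175/394)) = 1/(-I*√2/30 + 8436275/394) = 1/(8436275/394 - I*√2/30)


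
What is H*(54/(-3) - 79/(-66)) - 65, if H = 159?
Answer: -60207/22 ≈ -2736.7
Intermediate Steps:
H*(54/(-3) - 79/(-66)) - 65 = 159*(54/(-3) - 79/(-66)) - 65 = 159*(54*(-⅓) - 79*(-1/66)) - 65 = 159*(-18 + 79/66) - 65 = 159*(-1109/66) - 65 = -58777/22 - 65 = -60207/22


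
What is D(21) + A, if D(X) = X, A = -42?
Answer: -21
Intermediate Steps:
D(21) + A = 21 - 42 = -21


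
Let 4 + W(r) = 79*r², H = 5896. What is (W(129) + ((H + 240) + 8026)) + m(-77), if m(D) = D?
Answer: 1328720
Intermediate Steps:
W(r) = -4 + 79*r²
(W(129) + ((H + 240) + 8026)) + m(-77) = ((-4 + 79*129²) + ((5896 + 240) + 8026)) - 77 = ((-4 + 79*16641) + (6136 + 8026)) - 77 = ((-4 + 1314639) + 14162) - 77 = (1314635 + 14162) - 77 = 1328797 - 77 = 1328720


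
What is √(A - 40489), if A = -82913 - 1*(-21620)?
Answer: I*√101782 ≈ 319.03*I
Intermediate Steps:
A = -61293 (A = -82913 + 21620 = -61293)
√(A - 40489) = √(-61293 - 40489) = √(-101782) = I*√101782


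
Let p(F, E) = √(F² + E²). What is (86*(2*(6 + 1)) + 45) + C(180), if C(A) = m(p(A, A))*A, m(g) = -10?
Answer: -551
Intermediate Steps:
p(F, E) = √(E² + F²)
C(A) = -10*A
(86*(2*(6 + 1)) + 45) + C(180) = (86*(2*(6 + 1)) + 45) - 10*180 = (86*(2*7) + 45) - 1800 = (86*14 + 45) - 1800 = (1204 + 45) - 1800 = 1249 - 1800 = -551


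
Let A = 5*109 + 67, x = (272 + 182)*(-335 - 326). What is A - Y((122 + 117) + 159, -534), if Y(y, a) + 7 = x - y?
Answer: 301111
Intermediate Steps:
x = -300094 (x = 454*(-661) = -300094)
Y(y, a) = -300101 - y (Y(y, a) = -7 + (-300094 - y) = -300101 - y)
A = 612 (A = 545 + 67 = 612)
A - Y((122 + 117) + 159, -534) = 612 - (-300101 - ((122 + 117) + 159)) = 612 - (-300101 - (239 + 159)) = 612 - (-300101 - 1*398) = 612 - (-300101 - 398) = 612 - 1*(-300499) = 612 + 300499 = 301111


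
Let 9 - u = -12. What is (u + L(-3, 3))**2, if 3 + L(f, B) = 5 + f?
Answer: 400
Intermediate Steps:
u = 21 (u = 9 - 1*(-12) = 9 + 12 = 21)
L(f, B) = 2 + f (L(f, B) = -3 + (5 + f) = 2 + f)
(u + L(-3, 3))**2 = (21 + (2 - 3))**2 = (21 - 1)**2 = 20**2 = 400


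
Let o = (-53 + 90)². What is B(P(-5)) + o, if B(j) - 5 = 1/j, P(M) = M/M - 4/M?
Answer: 12371/9 ≈ 1374.6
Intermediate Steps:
P(M) = 1 - 4/M
o = 1369 (o = 37² = 1369)
B(j) = 5 + 1/j
B(P(-5)) + o = (5 + 1/((-4 - 5)/(-5))) + 1369 = (5 + 1/(-⅕*(-9))) + 1369 = (5 + 1/(9/5)) + 1369 = (5 + 5/9) + 1369 = 50/9 + 1369 = 12371/9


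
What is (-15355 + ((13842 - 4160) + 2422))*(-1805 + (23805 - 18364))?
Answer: -11820636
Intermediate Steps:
(-15355 + ((13842 - 4160) + 2422))*(-1805 + (23805 - 18364)) = (-15355 + (9682 + 2422))*(-1805 + 5441) = (-15355 + 12104)*3636 = -3251*3636 = -11820636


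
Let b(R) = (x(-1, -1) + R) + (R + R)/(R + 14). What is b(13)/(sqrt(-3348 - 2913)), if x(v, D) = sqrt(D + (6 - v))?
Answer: I*sqrt(6261)*(-377 - 27*sqrt(6))/169047 ≈ -0.20742*I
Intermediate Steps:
x(v, D) = sqrt(6 + D - v)
b(R) = R + sqrt(6) + 2*R/(14 + R) (b(R) = (sqrt(6 - 1 - 1*(-1)) + R) + (R + R)/(R + 14) = (sqrt(6 - 1 + 1) + R) + (2*R)/(14 + R) = (sqrt(6) + R) + 2*R/(14 + R) = (R + sqrt(6)) + 2*R/(14 + R) = R + sqrt(6) + 2*R/(14 + R))
b(13)/(sqrt(-3348 - 2913)) = ((13**2 + 14*sqrt(6) + 16*13 + 13*sqrt(6))/(14 + 13))/(sqrt(-3348 - 2913)) = ((169 + 14*sqrt(6) + 208 + 13*sqrt(6))/27)/(sqrt(-6261)) = ((377 + 27*sqrt(6))/27)/((I*sqrt(6261))) = (377/27 + sqrt(6))*(-I*sqrt(6261)/6261) = -I*sqrt(6261)*(377/27 + sqrt(6))/6261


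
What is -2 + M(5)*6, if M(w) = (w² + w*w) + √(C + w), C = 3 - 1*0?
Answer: 298 + 12*√2 ≈ 314.97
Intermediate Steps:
C = 3 (C = 3 + 0 = 3)
M(w) = √(3 + w) + 2*w² (M(w) = (w² + w*w) + √(3 + w) = (w² + w²) + √(3 + w) = 2*w² + √(3 + w) = √(3 + w) + 2*w²)
-2 + M(5)*6 = -2 + (√(3 + 5) + 2*5²)*6 = -2 + (√8 + 2*25)*6 = -2 + (2*√2 + 50)*6 = -2 + (50 + 2*√2)*6 = -2 + (300 + 12*√2) = 298 + 12*√2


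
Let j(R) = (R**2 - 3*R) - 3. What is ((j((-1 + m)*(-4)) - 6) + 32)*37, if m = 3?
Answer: 4107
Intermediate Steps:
j(R) = -3 + R**2 - 3*R
((j((-1 + m)*(-4)) - 6) + 32)*37 = (((-3 + ((-1 + 3)*(-4))**2 - 3*(-1 + 3)*(-4)) - 6) + 32)*37 = (((-3 + (2*(-4))**2 - 6*(-4)) - 6) + 32)*37 = (((-3 + (-8)**2 - 3*(-8)) - 6) + 32)*37 = (((-3 + 64 + 24) - 6) + 32)*37 = ((85 - 6) + 32)*37 = (79 + 32)*37 = 111*37 = 4107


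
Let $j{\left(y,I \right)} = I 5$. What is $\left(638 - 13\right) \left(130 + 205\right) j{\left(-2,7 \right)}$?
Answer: $7328125$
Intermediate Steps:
$j{\left(y,I \right)} = 5 I$
$\left(638 - 13\right) \left(130 + 205\right) j{\left(-2,7 \right)} = \left(638 - 13\right) \left(130 + 205\right) 5 \cdot 7 = 625 \cdot 335 \cdot 35 = 209375 \cdot 35 = 7328125$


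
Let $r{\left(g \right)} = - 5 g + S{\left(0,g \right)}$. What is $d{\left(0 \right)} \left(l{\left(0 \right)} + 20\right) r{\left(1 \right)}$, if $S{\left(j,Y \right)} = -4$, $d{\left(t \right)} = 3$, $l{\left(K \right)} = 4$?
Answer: $-648$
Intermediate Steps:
$r{\left(g \right)} = -4 - 5 g$ ($r{\left(g \right)} = - 5 g - 4 = -4 - 5 g$)
$d{\left(0 \right)} \left(l{\left(0 \right)} + 20\right) r{\left(1 \right)} = 3 \left(4 + 20\right) \left(-4 - 5\right) = 3 \cdot 24 \left(-4 - 5\right) = 72 \left(-9\right) = -648$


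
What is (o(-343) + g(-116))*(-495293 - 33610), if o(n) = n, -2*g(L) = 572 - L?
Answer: 363356361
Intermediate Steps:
g(L) = -286 + L/2 (g(L) = -(572 - L)/2 = -286 + L/2)
(o(-343) + g(-116))*(-495293 - 33610) = (-343 + (-286 + (1/2)*(-116)))*(-495293 - 33610) = (-343 + (-286 - 58))*(-528903) = (-343 - 344)*(-528903) = -687*(-528903) = 363356361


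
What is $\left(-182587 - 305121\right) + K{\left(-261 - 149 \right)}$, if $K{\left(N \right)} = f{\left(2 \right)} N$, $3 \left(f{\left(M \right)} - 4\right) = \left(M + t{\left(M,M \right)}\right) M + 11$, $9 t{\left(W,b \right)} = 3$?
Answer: $- \frac{4423402}{9} \approx -4.9149 \cdot 10^{5}$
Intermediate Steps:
$t{\left(W,b \right)} = \frac{1}{3}$ ($t{\left(W,b \right)} = \frac{1}{9} \cdot 3 = \frac{1}{3}$)
$f{\left(M \right)} = \frac{23}{3} + \frac{M \left(\frac{1}{3} + M\right)}{3}$ ($f{\left(M \right)} = 4 + \frac{\left(M + \frac{1}{3}\right) M + 11}{3} = 4 + \frac{\left(\frac{1}{3} + M\right) M + 11}{3} = 4 + \frac{M \left(\frac{1}{3} + M\right) + 11}{3} = 4 + \frac{11 + M \left(\frac{1}{3} + M\right)}{3} = 4 + \left(\frac{11}{3} + \frac{M \left(\frac{1}{3} + M\right)}{3}\right) = \frac{23}{3} + \frac{M \left(\frac{1}{3} + M\right)}{3}$)
$K{\left(N \right)} = \frac{83 N}{9}$ ($K{\left(N \right)} = \left(\frac{23}{3} + \frac{2^{2}}{3} + \frac{1}{9} \cdot 2\right) N = \left(\frac{23}{3} + \frac{1}{3} \cdot 4 + \frac{2}{9}\right) N = \left(\frac{23}{3} + \frac{4}{3} + \frac{2}{9}\right) N = \frac{83 N}{9}$)
$\left(-182587 - 305121\right) + K{\left(-261 - 149 \right)} = \left(-182587 - 305121\right) + \frac{83 \left(-261 - 149\right)}{9} = -487708 + \frac{83 \left(-261 - 149\right)}{9} = -487708 + \frac{83}{9} \left(-410\right) = -487708 - \frac{34030}{9} = - \frac{4423402}{9}$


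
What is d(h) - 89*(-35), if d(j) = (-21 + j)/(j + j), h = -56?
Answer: 49851/16 ≈ 3115.7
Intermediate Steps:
d(j) = (-21 + j)/(2*j) (d(j) = (-21 + j)/((2*j)) = (-21 + j)*(1/(2*j)) = (-21 + j)/(2*j))
d(h) - 89*(-35) = (1/2)*(-21 - 56)/(-56) - 89*(-35) = (1/2)*(-1/56)*(-77) - 1*(-3115) = 11/16 + 3115 = 49851/16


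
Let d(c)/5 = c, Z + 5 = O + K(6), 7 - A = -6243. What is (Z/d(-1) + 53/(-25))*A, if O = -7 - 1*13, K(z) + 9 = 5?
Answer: 23000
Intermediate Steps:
K(z) = -4 (K(z) = -9 + 5 = -4)
O = -20 (O = -7 - 13 = -20)
A = 6250 (A = 7 - 1*(-6243) = 7 + 6243 = 6250)
Z = -29 (Z = -5 + (-20 - 4) = -5 - 24 = -29)
d(c) = 5*c
(Z/d(-1) + 53/(-25))*A = (-29/(5*(-1)) + 53/(-25))*6250 = (-29/(-5) + 53*(-1/25))*6250 = (-29*(-1/5) - 53/25)*6250 = (29/5 - 53/25)*6250 = (92/25)*6250 = 23000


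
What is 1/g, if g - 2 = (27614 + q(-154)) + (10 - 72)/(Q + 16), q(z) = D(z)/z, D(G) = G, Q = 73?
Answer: 89/2457851 ≈ 3.6211e-5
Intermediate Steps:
q(z) = 1 (q(z) = z/z = 1)
g = 2457851/89 (g = 2 + ((27614 + 1) + (10 - 72)/(73 + 16)) = 2 + (27615 - 62/89) = 2 + 2457673/89 = 2457851/89 ≈ 27616.)
1/g = 1/(2457851/89) = 89/2457851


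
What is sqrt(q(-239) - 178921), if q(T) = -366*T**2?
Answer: I*sqrt(21085207) ≈ 4591.9*I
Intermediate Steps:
sqrt(q(-239) - 178921) = sqrt(-366*(-239)**2 - 178921) = sqrt(-366*57121 - 178921) = sqrt(-20906286 - 178921) = sqrt(-21085207) = I*sqrt(21085207)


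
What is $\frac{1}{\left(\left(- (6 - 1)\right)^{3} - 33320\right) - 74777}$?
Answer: $- \frac{1}{108222} \approx -9.2403 \cdot 10^{-6}$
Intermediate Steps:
$\frac{1}{\left(\left(- (6 - 1)\right)^{3} - 33320\right) - 74777} = \frac{1}{\left(\left(\left(-1\right) 5\right)^{3} - 33320\right) - 74777} = \frac{1}{\left(\left(-5\right)^{3} - 33320\right) - 74777} = \frac{1}{\left(-125 - 33320\right) - 74777} = \frac{1}{-33445 - 74777} = \frac{1}{-108222} = - \frac{1}{108222}$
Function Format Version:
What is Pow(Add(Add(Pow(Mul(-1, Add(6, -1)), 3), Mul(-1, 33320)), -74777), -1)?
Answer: Rational(-1, 108222) ≈ -9.2403e-6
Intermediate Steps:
Pow(Add(Add(Pow(Mul(-1, Add(6, -1)), 3), Mul(-1, 33320)), -74777), -1) = Pow(Add(Add(Pow(Mul(-1, 5), 3), -33320), -74777), -1) = Pow(Add(Add(Pow(-5, 3), -33320), -74777), -1) = Pow(Add(Add(-125, -33320), -74777), -1) = Pow(Add(-33445, -74777), -1) = Pow(-108222, -1) = Rational(-1, 108222)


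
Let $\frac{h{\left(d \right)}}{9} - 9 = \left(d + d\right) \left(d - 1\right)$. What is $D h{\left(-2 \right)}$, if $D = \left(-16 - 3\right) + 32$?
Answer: $2457$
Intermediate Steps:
$h{\left(d \right)} = 81 + 18 d \left(-1 + d\right)$ ($h{\left(d \right)} = 81 + 9 \left(d + d\right) \left(d - 1\right) = 81 + 9 \cdot 2 d \left(-1 + d\right) = 81 + 18 d \left(-1 + d\right)$)
$D = 13$ ($D = \left(-16 + \left(0 - 3\right)\right) + 32 = \left(-16 - 3\right) + 32 = -19 + 32 = 13$)
$D h{\left(-2 \right)} = 13 \left(81 - -36 + 18 \left(-2\right)^{2}\right) = 13 \left(81 + 36 + 18 \cdot 4\right) = 13 \left(81 + 36 + 72\right) = 13 \cdot 189 = 2457$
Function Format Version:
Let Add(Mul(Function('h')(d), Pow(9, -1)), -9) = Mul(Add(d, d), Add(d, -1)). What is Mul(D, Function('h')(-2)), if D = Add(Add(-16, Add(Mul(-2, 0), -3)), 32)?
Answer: 2457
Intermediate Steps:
Function('h')(d) = Add(81, Mul(18, d, Add(-1, d))) (Function('h')(d) = Add(81, Mul(9, Mul(Add(d, d), Add(d, -1)))) = Add(81, Mul(9, Mul(Mul(2, d), Add(-1, d)))) = Add(81, Mul(9, Mul(2, d, Add(-1, d)))) = Add(81, Mul(18, d, Add(-1, d))))
D = 13 (D = Add(Add(-16, Add(0, -3)), 32) = Add(Add(-16, -3), 32) = Add(-19, 32) = 13)
Mul(D, Function('h')(-2)) = Mul(13, Add(81, Mul(-18, -2), Mul(18, Pow(-2, 2)))) = Mul(13, Add(81, 36, Mul(18, 4))) = Mul(13, Add(81, 36, 72)) = Mul(13, 189) = 2457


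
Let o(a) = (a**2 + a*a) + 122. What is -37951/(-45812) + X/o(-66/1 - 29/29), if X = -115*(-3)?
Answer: 694537/801710 ≈ 0.86632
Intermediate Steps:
o(a) = 122 + 2*a**2 (o(a) = (a**2 + a**2) + 122 = 2*a**2 + 122 = 122 + 2*a**2)
X = 345
-37951/(-45812) + X/o(-66/1 - 29/29) = -37951/(-45812) + 345/(122 + 2*(-66/1 - 29/29)**2) = -37951*(-1/45812) + 345/(122 + 2*(-66*1 - 29*1/29)**2) = 37951/45812 + 345/(122 + 2*(-66 - 1)**2) = 37951/45812 + 345/(122 + 2*(-67)**2) = 37951/45812 + 345/(122 + 2*4489) = 37951/45812 + 345/(122 + 8978) = 37951/45812 + 345/9100 = 37951/45812 + 345*(1/9100) = 37951/45812 + 69/1820 = 694537/801710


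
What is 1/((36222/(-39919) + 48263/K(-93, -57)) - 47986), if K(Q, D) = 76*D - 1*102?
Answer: -177000846/8495649815201 ≈ -2.0834e-5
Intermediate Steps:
K(Q, D) = -102 + 76*D (K(Q, D) = 76*D - 102 = -102 + 76*D)
1/((36222/(-39919) + 48263/K(-93, -57)) - 47986) = 1/((36222/(-39919) + 48263/(-102 + 76*(-57))) - 47986) = 1/((36222*(-1/39919) + 48263/(-102 - 4332)) - 47986) = 1/((-36222/39919 + 48263/(-4434)) - 47986) = 1/((-36222/39919 + 48263*(-1/4434)) - 47986) = 1/((-36222/39919 - 48263/4434) - 47986) = 1/(-2087219045/177000846 - 47986) = 1/(-8495649815201/177000846) = -177000846/8495649815201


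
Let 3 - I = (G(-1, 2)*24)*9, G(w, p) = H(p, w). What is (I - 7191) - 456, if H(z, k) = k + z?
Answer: -7860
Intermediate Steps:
G(w, p) = p + w (G(w, p) = w + p = p + w)
I = -213 (I = 3 - (2 - 1)*24*9 = 3 - 1*24*9 = 3 - 24*9 = 3 - 1*216 = 3 - 216 = -213)
(I - 7191) - 456 = (-213 - 7191) - 456 = -7404 - 456 = -7860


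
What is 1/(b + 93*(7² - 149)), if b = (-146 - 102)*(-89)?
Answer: 1/12772 ≈ 7.8296e-5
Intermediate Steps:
b = 22072 (b = -248*(-89) = 22072)
1/(b + 93*(7² - 149)) = 1/(22072 + 93*(7² - 149)) = 1/(22072 + 93*(49 - 149)) = 1/(22072 + 93*(-100)) = 1/(22072 - 9300) = 1/12772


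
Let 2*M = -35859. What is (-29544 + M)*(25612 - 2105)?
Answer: -2231919129/2 ≈ -1.1160e+9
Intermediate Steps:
M = -35859/2 (M = (1/2)*(-35859) = -35859/2 ≈ -17930.)
(-29544 + M)*(25612 - 2105) = (-29544 - 35859/2)*(25612 - 2105) = -94947/2*23507 = -2231919129/2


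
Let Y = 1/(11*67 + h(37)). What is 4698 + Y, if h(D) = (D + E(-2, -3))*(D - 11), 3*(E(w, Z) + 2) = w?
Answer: 22968525/4889 ≈ 4698.0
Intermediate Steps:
E(w, Z) = -2 + w/3
h(D) = (-11 + D)*(-8/3 + D) (h(D) = (D + (-2 + (⅓)*(-2)))*(D - 11) = (D + (-2 - ⅔))*(-11 + D) = (D - 8/3)*(-11 + D) = (-8/3 + D)*(-11 + D) = (-11 + D)*(-8/3 + D))
Y = 3/4889 (Y = 1/(11*67 + (88/3 + 37² - 41/3*37)) = 1/(737 + (88/3 + 1369 - 1517/3)) = 1/(737 + 2678/3) = 1/(4889/3) = 3/4889 ≈ 0.00061362)
4698 + Y = 4698 + 3/4889 = 22968525/4889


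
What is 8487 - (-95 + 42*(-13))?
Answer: 9128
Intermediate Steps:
8487 - (-95 + 42*(-13)) = 8487 - (-95 - 546) = 8487 - 1*(-641) = 8487 + 641 = 9128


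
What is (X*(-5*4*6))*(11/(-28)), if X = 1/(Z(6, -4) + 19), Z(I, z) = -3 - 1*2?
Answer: 165/49 ≈ 3.3673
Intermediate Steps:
Z(I, z) = -5 (Z(I, z) = -3 - 2 = -5)
X = 1/14 (X = 1/(-5 + 19) = 1/14 ≈ 0.071429)
(X*(-5*4*6))*(11/(-28)) = ((-5*4*6)/14)*(11/(-28)) = ((-20*6)/14)*(11*(-1/28)) = ((1/14)*(-120))*(-11/28) = -60/7*(-11/28) = 165/49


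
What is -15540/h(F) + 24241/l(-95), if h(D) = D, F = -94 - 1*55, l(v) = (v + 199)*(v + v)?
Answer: 303458491/2944240 ≈ 103.07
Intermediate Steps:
l(v) = 2*v*(199 + v) (l(v) = (199 + v)*(2*v) = 2*v*(199 + v))
F = -149 (F = -94 - 55 = -149)
-15540/h(F) + 24241/l(-95) = -15540/(-149) + 24241/((2*(-95)*(199 - 95))) = -15540*(-1/149) + 24241/((2*(-95)*104)) = 15540/149 + 24241/(-19760) = 15540/149 + 24241*(-1/19760) = 15540/149 - 24241/19760 = 303458491/2944240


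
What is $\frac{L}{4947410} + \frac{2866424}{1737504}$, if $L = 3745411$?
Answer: $\frac{1293065084749}{537259041540} \approx 2.4068$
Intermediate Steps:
$\frac{L}{4947410} + \frac{2866424}{1737504} = \frac{3745411}{4947410} + \frac{2866424}{1737504} = 3745411 \cdot \frac{1}{4947410} + 2866424 \cdot \frac{1}{1737504} = \frac{3745411}{4947410} + \frac{358303}{217188} = \frac{1293065084749}{537259041540}$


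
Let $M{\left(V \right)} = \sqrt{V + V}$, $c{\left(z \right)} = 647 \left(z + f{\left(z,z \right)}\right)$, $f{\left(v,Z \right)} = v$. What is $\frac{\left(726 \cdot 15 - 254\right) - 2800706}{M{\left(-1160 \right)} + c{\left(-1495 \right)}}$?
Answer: $\frac{269873705855}{187120316161} + \frac{558014 i \sqrt{145}}{187120316161} \approx 1.4422 + 3.5909 \cdot 10^{-5} i$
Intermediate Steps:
$c{\left(z \right)} = 1294 z$ ($c{\left(z \right)} = 647 \left(z + z\right) = 647 \cdot 2 z = 1294 z$)
$M{\left(V \right)} = \sqrt{2} \sqrt{V}$ ($M{\left(V \right)} = \sqrt{2 V} = \sqrt{2} \sqrt{V}$)
$\frac{\left(726 \cdot 15 - 254\right) - 2800706}{M{\left(-1160 \right)} + c{\left(-1495 \right)}} = \frac{\left(726 \cdot 15 - 254\right) - 2800706}{\sqrt{2} \sqrt{-1160} + 1294 \left(-1495\right)} = \frac{\left(10890 - 254\right) - 2800706}{\sqrt{2} \cdot 2 i \sqrt{290} - 1934530} = \frac{10636 - 2800706}{4 i \sqrt{145} - 1934530} = - \frac{2790070}{-1934530 + 4 i \sqrt{145}}$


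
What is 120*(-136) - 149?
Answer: -16469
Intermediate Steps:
120*(-136) - 149 = -16320 - 149 = -16469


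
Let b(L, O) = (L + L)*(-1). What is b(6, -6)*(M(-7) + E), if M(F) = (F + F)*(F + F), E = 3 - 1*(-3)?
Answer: -2424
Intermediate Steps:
E = 6 (E = 3 + 3 = 6)
b(L, O) = -2*L (b(L, O) = (2*L)*(-1) = -2*L)
M(F) = 4*F**2 (M(F) = (2*F)*(2*F) = 4*F**2)
b(6, -6)*(M(-7) + E) = (-2*6)*(4*(-7)**2 + 6) = -12*(4*49 + 6) = -12*(196 + 6) = -12*202 = -2424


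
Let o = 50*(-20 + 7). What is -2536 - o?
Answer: -1886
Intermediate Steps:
o = -650 (o = 50*(-13) = -650)
-2536 - o = -2536 - 1*(-650) = -2536 + 650 = -1886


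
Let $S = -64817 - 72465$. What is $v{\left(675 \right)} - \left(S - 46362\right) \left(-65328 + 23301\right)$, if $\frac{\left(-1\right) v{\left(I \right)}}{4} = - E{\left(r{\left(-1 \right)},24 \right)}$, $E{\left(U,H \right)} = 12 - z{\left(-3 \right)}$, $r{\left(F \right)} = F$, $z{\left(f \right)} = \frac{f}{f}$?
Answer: $-7718006344$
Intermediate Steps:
$S = -137282$ ($S = -64817 - 72465 = -137282$)
$z{\left(f \right)} = 1$
$E{\left(U,H \right)} = 11$ ($E{\left(U,H \right)} = 12 - 1 = 11$)
$v{\left(I \right)} = 44$ ($v{\left(I \right)} = - 4 \left(\left(-1\right) 11\right) = \left(-4\right) \left(-11\right) = 44$)
$v{\left(675 \right)} - \left(S - 46362\right) \left(-65328 + 23301\right) = 44 - \left(-137282 - 46362\right) \left(-65328 + 23301\right) = 44 - \left(-183644\right) \left(-42027\right) = 44 - 7718006388 = -7718006344$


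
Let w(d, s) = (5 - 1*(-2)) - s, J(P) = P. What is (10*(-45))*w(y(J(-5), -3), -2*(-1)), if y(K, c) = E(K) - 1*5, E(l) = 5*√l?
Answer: -2250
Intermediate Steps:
y(K, c) = -5 + 5*√K (y(K, c) = 5*√K - 1*5 = 5*√K - 5 = -5 + 5*√K)
w(d, s) = 7 - s (w(d, s) = (5 + 2) - s = 7 - s)
(10*(-45))*w(y(J(-5), -3), -2*(-1)) = (10*(-45))*(7 - (-2)*(-1)) = -450*(7 - 1*2) = -450*(7 - 2) = -450*5 = -2250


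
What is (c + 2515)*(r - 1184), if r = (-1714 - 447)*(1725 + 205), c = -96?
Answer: -10091859966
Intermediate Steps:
r = -4170730 (r = -2161*1930 = -4170730)
(c + 2515)*(r - 1184) = (-96 + 2515)*(-4170730 - 1184) = 2419*(-4171914) = -10091859966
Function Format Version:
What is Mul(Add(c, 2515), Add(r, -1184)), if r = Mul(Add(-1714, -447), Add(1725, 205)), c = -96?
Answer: -10091859966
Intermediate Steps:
r = -4170730 (r = Mul(-2161, 1930) = -4170730)
Mul(Add(c, 2515), Add(r, -1184)) = Mul(Add(-96, 2515), Add(-4170730, -1184)) = Mul(2419, -4171914) = -10091859966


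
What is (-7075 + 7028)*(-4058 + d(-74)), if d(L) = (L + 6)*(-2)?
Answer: 184334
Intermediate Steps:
d(L) = -12 - 2*L (d(L) = (6 + L)*(-2) = -12 - 2*L)
(-7075 + 7028)*(-4058 + d(-74)) = (-7075 + 7028)*(-4058 + (-12 - 2*(-74))) = -47*(-4058 + (-12 + 148)) = -47*(-4058 + 136) = -47*(-3922) = 184334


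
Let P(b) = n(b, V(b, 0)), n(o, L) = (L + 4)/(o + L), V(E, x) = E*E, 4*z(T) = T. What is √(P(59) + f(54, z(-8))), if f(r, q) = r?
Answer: √6890433/354 ≈ 7.4152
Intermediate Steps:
z(T) = T/4
V(E, x) = E²
n(o, L) = (4 + L)/(L + o)
P(b) = (4 + b²)/(b + b²) (P(b) = (4 + b²)/(b² + b) = (4 + b²)/(b + b²))
√(P(59) + f(54, z(-8))) = √((4 + 59²)/(59*(1 + 59)) + 54) = √((1/59)*(4 + 3481)/60 + 54) = √((1/59)*(1/60)*3485 + 54) = √(697/708 + 54) = √(38929/708) = √6890433/354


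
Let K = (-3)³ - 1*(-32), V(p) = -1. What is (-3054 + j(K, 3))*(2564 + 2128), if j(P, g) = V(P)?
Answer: -14334060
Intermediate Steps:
K = 5 (K = -27 + 32 = 5)
j(P, g) = -1
(-3054 + j(K, 3))*(2564 + 2128) = (-3054 - 1)*(2564 + 2128) = -3055*4692 = -14334060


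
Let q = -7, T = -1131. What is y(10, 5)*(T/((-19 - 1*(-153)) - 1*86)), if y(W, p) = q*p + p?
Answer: 5655/8 ≈ 706.88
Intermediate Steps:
y(W, p) = -6*p (y(W, p) = -7*p + p = -6*p)
y(10, 5)*(T/((-19 - 1*(-153)) - 1*86)) = (-6*5)*(-1131/((-19 - 1*(-153)) - 1*86)) = -(-33930)/((-19 + 153) - 86) = -(-33930)/(134 - 86) = -(-33930)/48 = -30*(-377/16) = 5655/8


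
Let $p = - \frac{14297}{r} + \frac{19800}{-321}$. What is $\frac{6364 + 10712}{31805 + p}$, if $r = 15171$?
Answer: $\frac{13859709786}{25763651353} \approx 0.53796$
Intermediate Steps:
$p = - \frac{101658379}{1623297}$ ($p = - \frac{14297}{15171} + \frac{19800}{-321} = \left(-14297\right) \frac{1}{15171} + 19800 \left(- \frac{1}{321}\right) = - \frac{14297}{15171} - \frac{6600}{107} = - \frac{101658379}{1623297} \approx -62.625$)
$\frac{6364 + 10712}{31805 + p} = \frac{6364 + 10712}{31805 - \frac{101658379}{1623297}} = \frac{17076}{\frac{51527302706}{1623297}} = 17076 \cdot \frac{1623297}{51527302706} = \frac{13859709786}{25763651353}$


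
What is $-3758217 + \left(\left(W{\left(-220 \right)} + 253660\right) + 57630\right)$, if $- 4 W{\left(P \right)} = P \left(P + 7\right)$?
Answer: $-3458642$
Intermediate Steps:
$W{\left(P \right)} = - \frac{P \left(7 + P\right)}{4}$ ($W{\left(P \right)} = - \frac{P \left(P + 7\right)}{4} = - \frac{P \left(7 + P\right)}{4}$)
$-3758217 + \left(\left(W{\left(-220 \right)} + 253660\right) + 57630\right) = -3758217 + \left(\left(\left(- \frac{1}{4}\right) \left(-220\right) \left(7 - 220\right) + 253660\right) + 57630\right) = -3758217 + \left(\left(\left(- \frac{1}{4}\right) \left(-220\right) \left(-213\right) + 253660\right) + 57630\right) = -3758217 + \left(\left(-11715 + 253660\right) + 57630\right) = -3758217 + \left(241945 + 57630\right) = -3758217 + 299575 = -3458642$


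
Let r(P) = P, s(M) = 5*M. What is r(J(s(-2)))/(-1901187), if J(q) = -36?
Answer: 4/211243 ≈ 1.8936e-5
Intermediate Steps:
r(J(s(-2)))/(-1901187) = -36/(-1901187) = -36*(-1/1901187) = 4/211243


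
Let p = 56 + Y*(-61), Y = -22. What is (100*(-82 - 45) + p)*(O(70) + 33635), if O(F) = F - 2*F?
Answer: -379351630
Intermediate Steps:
p = 1398 (p = 56 - 22*(-61) = 56 + 1342 = 1398)
O(F) = -F
(100*(-82 - 45) + p)*(O(70) + 33635) = (100*(-82 - 45) + 1398)*(-1*70 + 33635) = (100*(-127) + 1398)*(-70 + 33635) = (-12700 + 1398)*33565 = -11302*33565 = -379351630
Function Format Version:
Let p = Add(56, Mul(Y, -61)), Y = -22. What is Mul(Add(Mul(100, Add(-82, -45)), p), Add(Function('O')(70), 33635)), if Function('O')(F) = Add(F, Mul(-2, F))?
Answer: -379351630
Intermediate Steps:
p = 1398 (p = Add(56, Mul(-22, -61)) = Add(56, 1342) = 1398)
Function('O')(F) = Mul(-1, F)
Mul(Add(Mul(100, Add(-82, -45)), p), Add(Function('O')(70), 33635)) = Mul(Add(Mul(100, Add(-82, -45)), 1398), Add(Mul(-1, 70), 33635)) = Mul(Add(Mul(100, -127), 1398), Add(-70, 33635)) = Mul(Add(-12700, 1398), 33565) = Mul(-11302, 33565) = -379351630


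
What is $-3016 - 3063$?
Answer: $-6079$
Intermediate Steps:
$-3016 - 3063 = -6079$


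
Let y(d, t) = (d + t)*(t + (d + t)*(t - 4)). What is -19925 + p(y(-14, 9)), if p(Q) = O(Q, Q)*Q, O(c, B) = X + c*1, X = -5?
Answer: -13925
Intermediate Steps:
y(d, t) = (d + t)*(t + (-4 + t)*(d + t)) (y(d, t) = (d + t)*(t + (d + t)*(-4 + t)) = (d + t)*(t + (-4 + t)*(d + t)))
O(c, B) = -5 + c (O(c, B) = -5 + c*1 = -5 + c)
p(Q) = Q*(-5 + Q) (p(Q) = (-5 + Q)*Q = Q*(-5 + Q))
-19925 + p(y(-14, 9)) = -19925 + (9**3 - 4*(-14)**2 - 3*9**2 + 9*(-14)**2 - 7*(-14)*9 + 2*(-14)*9**2)*(-5 + (9**3 - 4*(-14)**2 - 3*9**2 + 9*(-14)**2 - 7*(-14)*9 + 2*(-14)*9**2)) = -19925 + (729 - 4*196 - 3*81 + 9*196 + 882 + 2*(-14)*81)*(-5 + (729 - 4*196 - 3*81 + 9*196 + 882 + 2*(-14)*81)) = -19925 + (729 - 784 - 243 + 1764 + 882 - 2268)*(-5 + (729 - 784 - 243 + 1764 + 882 - 2268)) = -19925 + 80*(-5 + 80) = -19925 + 80*75 = -19925 + 6000 = -13925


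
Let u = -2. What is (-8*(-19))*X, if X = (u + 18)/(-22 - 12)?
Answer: -1216/17 ≈ -71.529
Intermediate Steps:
X = -8/17 (X = (-2 + 18)/(-22 - 12) = 16/(-34) = 16*(-1/34) = -8/17 ≈ -0.47059)
(-8*(-19))*X = -8*(-19)*(-8/17) = 152*(-8/17) = -1216/17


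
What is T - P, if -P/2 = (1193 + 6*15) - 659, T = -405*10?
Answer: -2802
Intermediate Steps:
T = -4050
P = -1248 (P = -2*((1193 + 6*15) - 659) = -2*((1193 + 90) - 659) = -2*(1283 - 659) = -2*624 = -1248)
T - P = -4050 - 1*(-1248) = -4050 + 1248 = -2802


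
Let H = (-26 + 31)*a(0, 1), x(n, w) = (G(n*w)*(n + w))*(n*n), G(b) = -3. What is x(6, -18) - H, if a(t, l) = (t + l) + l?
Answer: 1286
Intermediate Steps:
a(t, l) = t + 2*l (a(t, l) = (l + t) + l = t + 2*l)
x(n, w) = n**2*(-3*n - 3*w) (x(n, w) = (-3*(n + w))*(n*n) = (-3*n - 3*w)*n**2 = n**2*(-3*n - 3*w))
H = 10 (H = (-26 + 31)*(0 + 2*1) = 5*(0 + 2) = 5*2 = 10)
x(6, -18) - H = 3*6**2*(-1*6 - 1*(-18)) - 1*10 = 3*36*(-6 + 18) - 10 = 3*36*12 - 10 = 1296 - 10 = 1286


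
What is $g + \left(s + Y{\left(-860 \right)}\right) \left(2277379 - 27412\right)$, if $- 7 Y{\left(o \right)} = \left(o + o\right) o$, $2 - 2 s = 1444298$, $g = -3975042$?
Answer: $- \frac{14701843195506}{7} \approx -2.1003 \cdot 10^{12}$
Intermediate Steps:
$s = -722148$ ($s = 1 - 722149 = -722148$)
$Y{\left(o \right)} = - \frac{2 o^{2}}{7}$ ($Y{\left(o \right)} = - \frac{\left(o + o\right) o}{7} = - \frac{2 o o}{7} = - \frac{2 o^{2}}{7}$)
$g + \left(s + Y{\left(-860 \right)}\right) \left(2277379 - 27412\right) = -3975042 + \left(-722148 - \frac{2 \left(-860\right)^{2}}{7}\right) \left(2277379 - 27412\right) = -3975042 + \left(-722148 - \frac{1479200}{7}\right) 2249967 = -3975042 - \frac{14701815370212}{7} = - \frac{14701843195506}{7}$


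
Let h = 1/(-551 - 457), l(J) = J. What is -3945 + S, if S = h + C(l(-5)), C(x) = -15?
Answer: -3991681/1008 ≈ -3960.0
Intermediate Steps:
h = -1/1008 (h = 1/(-1008) = -1/1008 ≈ -0.00099206)
S = -15121/1008 (S = -1/1008 - 15 = -15121/1008 ≈ -15.001)
-3945 + S = -3945 - 15121/1008 = -3991681/1008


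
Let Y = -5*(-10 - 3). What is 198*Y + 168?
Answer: 13038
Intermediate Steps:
Y = 65 (Y = -5*(-13) = 65)
198*Y + 168 = 198*65 + 168 = 12870 + 168 = 13038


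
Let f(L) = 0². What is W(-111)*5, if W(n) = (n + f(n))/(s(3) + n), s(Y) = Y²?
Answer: 185/34 ≈ 5.4412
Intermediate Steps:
f(L) = 0
W(n) = n/(9 + n) (W(n) = (n + 0)/(3² + n) = n/(9 + n))
W(-111)*5 = -111/(9 - 111)*5 = -111/(-102)*5 = -111*(-1/102)*5 = (37/34)*5 = 185/34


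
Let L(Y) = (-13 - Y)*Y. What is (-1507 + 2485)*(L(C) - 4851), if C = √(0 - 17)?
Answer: -4727652 - 12714*I*√17 ≈ -4.7276e+6 - 52421.0*I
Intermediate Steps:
C = I*√17 (C = √(-17) = I*√17 ≈ 4.1231*I)
L(Y) = Y*(-13 - Y)
(-1507 + 2485)*(L(C) - 4851) = (-1507 + 2485)*(-I*√17*(13 + I*√17) - 4851) = 978*(-I*√17*(13 + I*√17) - 4851) = 978*(-4851 - I*√17*(13 + I*√17)) = -4744278 - 978*I*√17*(13 + I*√17)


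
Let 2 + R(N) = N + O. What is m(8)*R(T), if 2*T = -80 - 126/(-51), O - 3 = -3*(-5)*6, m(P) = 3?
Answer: 2664/17 ≈ 156.71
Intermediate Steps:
O = 93 (O = 3 - 3*(-5)*6 = 3 + 15*6 = 3 + 90 = 93)
T = -659/17 (T = (-80 - 126/(-51))/2 = (-80 - 126*(-1)/51)/2 = (-80 - 1*(-42/17))/2 = (-80 + 42/17)/2 = (½)*(-1318/17) = -659/17 ≈ -38.765)
R(N) = 91 + N (R(N) = -2 + (N + 93) = -2 + (93 + N) = 91 + N)
m(8)*R(T) = 3*(91 - 659/17) = 3*(888/17) = 2664/17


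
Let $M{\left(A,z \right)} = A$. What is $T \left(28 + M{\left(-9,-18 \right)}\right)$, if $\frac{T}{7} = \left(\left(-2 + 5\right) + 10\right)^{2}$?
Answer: $22477$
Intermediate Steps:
$T = 1183$ ($T = 7 \left(\left(-2 + 5\right) + 10\right)^{2} = 7 \left(3 + 10\right)^{2} = 7 \cdot 13^{2} = 7 \cdot 169 = 1183$)
$T \left(28 + M{\left(-9,-18 \right)}\right) = 1183 \left(28 - 9\right) = 1183 \cdot 19 = 22477$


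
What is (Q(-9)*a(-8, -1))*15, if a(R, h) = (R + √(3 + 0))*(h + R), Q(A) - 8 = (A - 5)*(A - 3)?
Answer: 190080 - 23760*√3 ≈ 1.4893e+5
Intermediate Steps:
Q(A) = 8 + (-5 + A)*(-3 + A) (Q(A) = 8 + (A - 5)*(A - 3) = 8 + (-5 + A)*(-3 + A))
a(R, h) = (R + h)*(R + √3) (a(R, h) = (R + √3)*(R + h) = (R + h)*(R + √3))
(Q(-9)*a(-8, -1))*15 = ((23 + (-9)² - 8*(-9))*((-8)² - 8*(-1) - 8*√3 - √3))*15 = ((23 + 81 + 72)*(64 + 8 - 8*√3 - √3))*15 = (176*(72 - 9*√3))*15 = (12672 - 1584*√3)*15 = 190080 - 23760*√3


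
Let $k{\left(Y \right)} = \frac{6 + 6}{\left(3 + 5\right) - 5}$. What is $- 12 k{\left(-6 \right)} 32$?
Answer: $-1536$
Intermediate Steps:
$k{\left(Y \right)} = 4$ ($k{\left(Y \right)} = \frac{12}{8 - 5} = \frac{12}{3} = 12 \cdot \frac{1}{3} = 4$)
$- 12 k{\left(-6 \right)} 32 = \left(-12\right) 4 \cdot 32 = \left(-48\right) 32 = -1536$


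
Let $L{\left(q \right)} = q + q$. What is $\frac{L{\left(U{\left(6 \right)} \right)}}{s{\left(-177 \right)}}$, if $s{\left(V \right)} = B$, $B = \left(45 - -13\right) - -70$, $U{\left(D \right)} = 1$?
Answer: $\frac{1}{64} \approx 0.015625$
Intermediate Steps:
$L{\left(q \right)} = 2 q$
$B = 128$ ($B = \left(45 + 13\right) + 70 = 58 + 70 = 128$)
$s{\left(V \right)} = 128$
$\frac{L{\left(U{\left(6 \right)} \right)}}{s{\left(-177 \right)}} = \frac{2 \cdot 1}{128} = 2 \cdot \frac{1}{128} = \frac{1}{64}$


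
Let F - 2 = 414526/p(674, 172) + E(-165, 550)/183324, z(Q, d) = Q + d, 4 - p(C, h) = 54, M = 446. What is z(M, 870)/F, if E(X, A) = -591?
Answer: -2010453200/12662376929 ≈ -0.15877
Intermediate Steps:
p(C, h) = -50 (p(C, h) = 4 - 1*54 = 4 - 54 = -50)
F = -12662376929/1527700 (F = 2 + (414526/(-50) - 591/183324) = 2 + (414526*(-1/50) - 591*1/183324) = 2 + (-207263/25 - 197/61108) = 2 - 12665432329/1527700 = -12662376929/1527700 ≈ -8288.5)
z(M, 870)/F = (446 + 870)/(-12662376929/1527700) = 1316*(-1527700/12662376929) = -2010453200/12662376929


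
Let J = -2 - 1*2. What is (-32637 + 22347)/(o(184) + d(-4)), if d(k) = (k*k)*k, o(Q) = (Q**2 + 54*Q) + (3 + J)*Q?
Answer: -5145/21772 ≈ -0.23631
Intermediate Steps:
J = -4 (J = -2 - 2 = -4)
o(Q) = Q**2 + 53*Q (o(Q) = (Q**2 + 54*Q) + (3 - 4)*Q = (Q**2 + 54*Q) - Q = Q**2 + 53*Q)
d(k) = k**3 (d(k) = k**2*k = k**3)
(-32637 + 22347)/(o(184) + d(-4)) = (-32637 + 22347)/(184*(53 + 184) + (-4)**3) = -10290/(184*237 - 64) = -10290/(43608 - 64) = -10290/43544 = -10290*1/43544 = -5145/21772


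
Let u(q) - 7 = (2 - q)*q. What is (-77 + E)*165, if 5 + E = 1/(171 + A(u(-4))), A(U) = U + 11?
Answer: -13529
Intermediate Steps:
u(q) = 7 + q*(2 - q) (u(q) = 7 + (2 - q)*q = 7 + q*(2 - q))
A(U) = 11 + U
E = -824/165 (E = -5 + 1/(171 + (11 + (7 - 1*(-4)**2 + 2*(-4)))) = -5 + 1/(171 + (11 + (7 - 1*16 - 8))) = -5 + 1/(171 + (11 + (7 - 16 - 8))) = -5 + 1/(171 + (11 - 17)) = -5 + 1/(171 - 6) = -5 + 1/165 = -824/165 ≈ -4.9939)
(-77 + E)*165 = (-77 - 824/165)*165 = -13529/165*165 = -13529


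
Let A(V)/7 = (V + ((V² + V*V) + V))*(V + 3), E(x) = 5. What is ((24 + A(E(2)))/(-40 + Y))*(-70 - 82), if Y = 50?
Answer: -257184/5 ≈ -51437.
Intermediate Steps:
A(V) = 7*(3 + V)*(2*V + 2*V²) (A(V) = 7*((V + ((V² + V*V) + V))*(V + 3)) = 7*((V + ((V² + V²) + V))*(3 + V)) = 7*((V + (2*V² + V))*(3 + V)) = 7*((V + (V + 2*V²))*(3 + V)) = 7*((2*V + 2*V²)*(3 + V)) = 7*((3 + V)*(2*V + 2*V²)) = 7*(3 + V)*(2*V + 2*V²))
((24 + A(E(2)))/(-40 + Y))*(-70 - 82) = ((24 + 14*5*(3 + 5² + 4*5))/(-40 + 50))*(-70 - 82) = ((24 + 14*5*(3 + 25 + 20))/10)*(-152) = ((24 + 14*5*48)*(⅒))*(-152) = ((24 + 3360)*(⅒))*(-152) = (3384*(⅒))*(-152) = (1692/5)*(-152) = -257184/5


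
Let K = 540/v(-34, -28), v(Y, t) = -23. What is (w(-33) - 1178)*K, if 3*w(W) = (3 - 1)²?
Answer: 635400/23 ≈ 27626.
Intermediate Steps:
w(W) = 4/3 (w(W) = (3 - 1)²/3 = (⅓)*2² = (⅓)*4 = 4/3)
K = -540/23 (K = 540/(-23) = 540*(-1/23) = -540/23 ≈ -23.478)
(w(-33) - 1178)*K = (4/3 - 1178)*(-540/23) = -3530/3*(-540/23) = 635400/23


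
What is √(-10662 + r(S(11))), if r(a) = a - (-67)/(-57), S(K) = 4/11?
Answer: I*√4191860541/627 ≈ 103.26*I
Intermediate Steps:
S(K) = 4/11 (S(K) = 4*(1/11) = 4/11)
r(a) = -67/57 + a (r(a) = a - (-67)*(-1)/57 = a - 1*67/57 = a - 67/57 = -67/57 + a)
√(-10662 + r(S(11))) = √(-10662 + (-67/57 + 4/11)) = √(-10662 - 509/627) = √(-6685583/627) = I*√4191860541/627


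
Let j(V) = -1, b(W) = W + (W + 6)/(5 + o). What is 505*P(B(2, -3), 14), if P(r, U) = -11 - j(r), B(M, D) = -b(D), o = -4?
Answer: -5050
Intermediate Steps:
b(W) = 6 + 2*W (b(W) = W + (W + 6)/(5 - 4) = W + (6 + W)/1 = W + (6 + W)*1 = W + (6 + W) = 6 + 2*W)
B(M, D) = -6 - 2*D (B(M, D) = -(6 + 2*D) = -6 - 2*D)
P(r, U) = -10 (P(r, U) = -11 - 1*(-1) = -11 + 1 = -10)
505*P(B(2, -3), 14) = 505*(-10) = -5050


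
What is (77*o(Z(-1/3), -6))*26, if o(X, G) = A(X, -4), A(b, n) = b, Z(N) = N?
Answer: -2002/3 ≈ -667.33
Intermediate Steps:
o(X, G) = X
(77*o(Z(-1/3), -6))*26 = (77*(-1/3))*26 = (77*(-1*⅓))*26 = (77*(-⅓))*26 = -77/3*26 = -2002/3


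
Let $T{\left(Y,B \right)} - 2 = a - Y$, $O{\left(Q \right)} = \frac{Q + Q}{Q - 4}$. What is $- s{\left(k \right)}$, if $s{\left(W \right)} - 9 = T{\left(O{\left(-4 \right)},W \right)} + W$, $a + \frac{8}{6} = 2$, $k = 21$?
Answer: $- \frac{95}{3} \approx -31.667$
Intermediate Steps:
$O{\left(Q \right)} = \frac{2 Q}{-4 + Q}$
$a = \frac{2}{3}$ ($a = - \frac{4}{3} + 2 = \frac{2}{3} \approx 0.66667$)
$T{\left(Y,B \right)} = \frac{8}{3} - Y$ ($T{\left(Y,B \right)} = 2 - \left(- \frac{2}{3} + Y\right) = \frac{8}{3} - Y$)
$s{\left(W \right)} = \frac{32}{3} + W$ ($s{\left(W \right)} = 9 + \left(\left(\frac{8}{3} - 2 \left(-4\right) \frac{1}{-4 - 4}\right) + W\right) = 9 + \left(\left(\frac{8}{3} - 2 \left(-4\right) \frac{1}{-8}\right) + W\right) = 9 + \left(\left(\frac{8}{3} - 2 \left(-4\right) \left(- \frac{1}{8}\right)\right) + W\right) = 9 + \left(\left(\frac{8}{3} - 1\right) + W\right) = 9 + \left(\frac{5}{3} + W\right) = \frac{32}{3} + W$)
$- s{\left(k \right)} = - (\frac{32}{3} + 21) = \left(-1\right) \frac{95}{3} = - \frac{95}{3}$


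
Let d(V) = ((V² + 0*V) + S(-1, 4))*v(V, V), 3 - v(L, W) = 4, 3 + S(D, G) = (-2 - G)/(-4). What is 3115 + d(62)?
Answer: -1455/2 ≈ -727.50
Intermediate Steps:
S(D, G) = -5/2 + G/4 (S(D, G) = -3 + (-2 - G)/(-4) = -3 + (-2 - G)*(-¼) = -3 + (½ + G/4) = -5/2 + G/4)
v(L, W) = -1 (v(L, W) = 3 - 1*4 = 3 - 4 = -1)
d(V) = 3/2 - V² (d(V) = ((V² + 0*V) + (-5/2 + (¼)*4))*(-1) = ((V² + 0) + (-5/2 + 1))*(-1) = (V² - 3/2)*(-1) = (-3/2 + V²)*(-1) = 3/2 - V²)
3115 + d(62) = 3115 + (3/2 - 1*62²) = 3115 + (3/2 - 1*3844) = 3115 + (3/2 - 3844) = 3115 - 7685/2 = -1455/2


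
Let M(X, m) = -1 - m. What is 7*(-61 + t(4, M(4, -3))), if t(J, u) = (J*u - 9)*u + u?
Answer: -427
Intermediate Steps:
t(J, u) = u + u*(-9 + J*u) (t(J, u) = (-9 + J*u)*u + u = u*(-9 + J*u) + u = u + u*(-9 + J*u))
7*(-61 + t(4, M(4, -3))) = 7*(-61 + (-1 - 1*(-3))*(-8 + 4*(-1 - 1*(-3)))) = 7*(-61 + (-1 + 3)*(-8 + 4*(-1 + 3))) = 7*(-61 + 2*(-8 + 4*2)) = 7*(-61 + 2*(-8 + 8)) = 7*(-61 + 2*0) = 7*(-61 + 0) = 7*(-61) = -427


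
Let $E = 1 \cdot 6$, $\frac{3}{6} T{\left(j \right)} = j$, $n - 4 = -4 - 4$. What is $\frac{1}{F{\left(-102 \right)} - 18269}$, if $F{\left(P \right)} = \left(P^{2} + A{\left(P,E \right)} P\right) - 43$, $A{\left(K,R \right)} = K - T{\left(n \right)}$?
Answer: $\frac{1}{1680} \approx 0.00059524$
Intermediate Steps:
$n = -4$ ($n = 4 - 8 = -4$)
$T{\left(j \right)} = 2 j$
$E = 6$
$A{\left(K,R \right)} = 8 + K$ ($A{\left(K,R \right)} = K - 2 \left(-4\right) = K - -8 = K + 8 = 8 + K$)
$F{\left(P \right)} = -43 + P^{2} + P \left(8 + P\right)$ ($F{\left(P \right)} = \left(P^{2} + \left(8 + P\right) P\right) - 43 = \left(P^{2} + P \left(8 + P\right)\right) - 43 = -43 + P^{2} + P \left(8 + P\right)$)
$\frac{1}{F{\left(-102 \right)} - 18269} = \frac{1}{\left(-43 + \left(-102\right)^{2} - 102 \left(8 - 102\right)\right) - 18269} = \frac{1}{\left(-43 + 10404 - -9588\right) - 18269} = \frac{1}{\left(-43 + 10404 + 9588\right) - 18269} = \frac{1}{19949 - 18269} = \frac{1}{1680}$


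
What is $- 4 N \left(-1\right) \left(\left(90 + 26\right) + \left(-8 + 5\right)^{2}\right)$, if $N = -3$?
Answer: $-1500$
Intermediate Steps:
$- 4 N \left(-1\right) \left(\left(90 + 26\right) + \left(-8 + 5\right)^{2}\right) = \left(-4\right) \left(-3\right) \left(-1\right) \left(\left(90 + 26\right) + \left(-8 + 5\right)^{2}\right) = 12 \left(-1\right) \left(116 + \left(-3\right)^{2}\right) = - 12 \left(116 + 9\right) = \left(-12\right) 125 = -1500$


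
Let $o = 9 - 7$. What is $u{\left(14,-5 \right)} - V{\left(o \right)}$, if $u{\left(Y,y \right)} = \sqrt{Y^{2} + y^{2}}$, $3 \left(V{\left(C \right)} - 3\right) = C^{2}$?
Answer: $- \frac{13}{3} + \sqrt{221} \approx 10.533$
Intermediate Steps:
$o = 2$
$V{\left(C \right)} = 3 + \frac{C^{2}}{3}$
$u{\left(14,-5 \right)} - V{\left(o \right)} = \sqrt{14^{2} + \left(-5\right)^{2}} - \left(3 + \frac{2^{2}}{3}\right) = \sqrt{196 + 25} - \left(3 + \frac{1}{3} \cdot 4\right) = \sqrt{221} - \left(3 + \frac{4}{3}\right) = \sqrt{221} - \frac{13}{3} = - \frac{13}{3} + \sqrt{221}$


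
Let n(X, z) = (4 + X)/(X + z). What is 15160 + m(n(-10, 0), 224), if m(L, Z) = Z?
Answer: 15384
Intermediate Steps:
n(X, z) = (4 + X)/(X + z)
15160 + m(n(-10, 0), 224) = 15160 + 224 = 15384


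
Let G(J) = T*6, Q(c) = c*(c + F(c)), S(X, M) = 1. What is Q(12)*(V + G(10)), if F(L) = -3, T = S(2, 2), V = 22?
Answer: 3024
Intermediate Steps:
T = 1
Q(c) = c*(-3 + c) (Q(c) = c*(c - 3) = c*(-3 + c))
G(J) = 6 (G(J) = 1*6 = 6)
Q(12)*(V + G(10)) = (12*(-3 + 12))*(22 + 6) = (12*9)*28 = 108*28 = 3024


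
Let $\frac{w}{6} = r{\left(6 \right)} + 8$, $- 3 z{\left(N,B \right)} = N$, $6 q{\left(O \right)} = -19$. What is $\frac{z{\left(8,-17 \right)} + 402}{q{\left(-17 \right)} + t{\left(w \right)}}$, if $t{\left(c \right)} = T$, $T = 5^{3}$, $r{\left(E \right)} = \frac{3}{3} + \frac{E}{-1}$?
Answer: $\frac{2396}{731} \approx 3.2777$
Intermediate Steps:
$r{\left(E \right)} = 1 - E$ ($r{\left(E \right)} = 3 \cdot \frac{1}{3} + E \left(-1\right) = 1 - E$)
$q{\left(O \right)} = - \frac{19}{6}$ ($q{\left(O \right)} = \frac{1}{6} \left(-19\right) = - \frac{19}{6}$)
$z{\left(N,B \right)} = - \frac{N}{3}$
$w = 18$ ($w = 6 \left(\left(1 - 6\right) + 8\right) = 6 \left(-5 + 8\right) = 6 \cdot 3 = 18$)
$T = 125$
$t{\left(c \right)} = 125$
$\frac{z{\left(8,-17 \right)} + 402}{q{\left(-17 \right)} + t{\left(w \right)}} = \frac{\left(- \frac{1}{3}\right) 8 + 402}{- \frac{19}{6} + 125} = \frac{- \frac{8}{3} + 402}{\frac{731}{6}} = \frac{1198}{3} \cdot \frac{6}{731} = \frac{2396}{731}$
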